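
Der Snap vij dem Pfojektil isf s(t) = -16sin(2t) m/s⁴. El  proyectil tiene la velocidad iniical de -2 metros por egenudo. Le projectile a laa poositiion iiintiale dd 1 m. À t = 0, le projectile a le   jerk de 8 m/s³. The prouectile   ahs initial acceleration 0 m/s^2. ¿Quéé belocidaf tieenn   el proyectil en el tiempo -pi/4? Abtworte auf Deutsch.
Wir müssen das Integral unserer Gleichung für den Snap s(t) = -16·sin(2·t) 3-mal finden. Mit ∫s(t)dt und Anwendung von j(0) = 8, finden wir j(t) = 8·cos(2·t). Mit ∫j(t)dt und Anwendung von a(0) = 0, finden wir a(t) = 4·sin(2·t). Mit ∫a(t)dt und Anwendung von v(0) = -2, finden wir v(t) = -2·cos(2·t). Aus der Gleichung für die Geschwindigkeit v(t) = -2·cos(2·t), setzen wir t = -pi/4 ein und erhalten v = 0.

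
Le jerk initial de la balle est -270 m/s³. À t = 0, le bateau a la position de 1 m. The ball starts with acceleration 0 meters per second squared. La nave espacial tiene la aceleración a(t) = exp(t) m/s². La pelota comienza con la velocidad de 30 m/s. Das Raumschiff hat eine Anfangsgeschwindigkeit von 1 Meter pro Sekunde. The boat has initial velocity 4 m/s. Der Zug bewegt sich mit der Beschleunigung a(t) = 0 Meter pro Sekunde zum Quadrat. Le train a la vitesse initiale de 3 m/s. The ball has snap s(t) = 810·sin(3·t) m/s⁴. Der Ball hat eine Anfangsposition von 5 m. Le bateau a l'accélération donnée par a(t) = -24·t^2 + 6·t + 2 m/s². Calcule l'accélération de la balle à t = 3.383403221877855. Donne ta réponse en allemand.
Wir müssen unsere Gleichung für den Snap s(t) = 810·sin(3·t) 2-mal integrieren. Die Stammfunktion von dem Snap ist der Ruck. Mit j(0) = -270 erhalten wir j(t) = -270·cos(3·t). Mit ∫j(t)dt und Anwendung von a(0) = 0, finden wir a(t) = -90·sin(3·t). Wir haben die Beschleunigung a(t) = -90·sin(3·t). Durch Einsetzen von t = 3.383403221877855: a(3.383403221877855) = 59.7112660530577.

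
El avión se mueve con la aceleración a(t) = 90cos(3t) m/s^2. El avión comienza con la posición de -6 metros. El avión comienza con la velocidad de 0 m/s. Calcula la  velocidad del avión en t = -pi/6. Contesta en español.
Debemos encontrar la integral de nuestra ecuación de la aceleración a(t) = 90·cos(3·t) 1 vez. Tomando ∫a(t)dt y aplicando v(0) = 0, encontramos v(t) = 30·sin(3·t). Usando v(t) = 30·sin(3·t) y sustituyendo t = -pi/6, encontramos v = -30.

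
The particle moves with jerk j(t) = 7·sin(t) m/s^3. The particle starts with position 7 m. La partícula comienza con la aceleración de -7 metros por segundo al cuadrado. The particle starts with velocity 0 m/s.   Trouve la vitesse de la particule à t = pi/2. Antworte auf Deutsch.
Wir müssen das Integral unserer Gleichung für den Ruck j(t) = 7·sin(t) 2-mal finden. Durch Integration von dem Ruck und Verwendung der Anfangsbedingung a(0) = -7, erhalten wir a(t) = -7·cos(t). Die Stammfunktion von der Beschleunigung ist die Geschwindigkeit. Mit v(0) = 0 erhalten wir v(t) = -7·sin(t). Wir haben die Geschwindigkeit v(t) = -7·sin(t). Durch Einsetzen von t = pi/2: v(pi/2) = -7.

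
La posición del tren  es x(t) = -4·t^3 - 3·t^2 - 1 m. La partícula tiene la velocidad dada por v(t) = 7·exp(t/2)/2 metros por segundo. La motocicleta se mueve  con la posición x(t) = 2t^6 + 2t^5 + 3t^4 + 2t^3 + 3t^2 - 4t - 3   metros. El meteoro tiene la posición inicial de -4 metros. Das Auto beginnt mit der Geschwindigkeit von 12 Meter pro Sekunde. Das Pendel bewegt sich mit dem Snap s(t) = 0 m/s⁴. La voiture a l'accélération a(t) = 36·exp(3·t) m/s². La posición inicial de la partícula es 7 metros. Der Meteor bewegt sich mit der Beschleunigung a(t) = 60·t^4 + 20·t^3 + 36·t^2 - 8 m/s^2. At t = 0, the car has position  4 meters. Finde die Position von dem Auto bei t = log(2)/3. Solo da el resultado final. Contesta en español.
En t = log(2)/3, x = 8.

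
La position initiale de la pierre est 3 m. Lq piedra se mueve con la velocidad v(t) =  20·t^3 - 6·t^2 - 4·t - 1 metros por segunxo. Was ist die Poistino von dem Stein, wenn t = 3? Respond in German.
Um dies zu lösen, müssen wir 1 Integral unserer Gleichung für die Geschwindigkeit v(t) = 20·t^3 - 6·t^2 - 4·t - 1 finden. Durch Integration von der Geschwindigkeit und Verwendung der Anfangsbedingung x(0) = 3, erhalten wir x(t) = 5·t^4 - 2·t^3 - 2·t^2 - t + 3. Wir haben die Position x(t) = 5·t^4 - 2·t^3 - 2·t^2 - t + 3. Durch Einsetzen von t = 3: x(3) = 333.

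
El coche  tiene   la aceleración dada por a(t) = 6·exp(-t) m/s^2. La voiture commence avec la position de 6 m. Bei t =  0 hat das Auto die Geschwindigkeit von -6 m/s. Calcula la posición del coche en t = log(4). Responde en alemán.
Um dies zu lösen, müssen wir 2 Stammfunktionen unserer Gleichung für die Beschleunigung a(t) = 6·exp(-t) finden. Durch Integration von der Beschleunigung und Verwendung der Anfangsbedingung v(0) = -6, erhalten wir v(t) = -6·exp(-t). Durch Integration von der Geschwindigkeit und Verwendung der Anfangsbedingung x(0) = 6, erhalten wir x(t) = 6·exp(-t). Aus der Gleichung für die Position x(t) = 6·exp(-t), setzen wir t = log(4) ein und erhalten x = 3/2.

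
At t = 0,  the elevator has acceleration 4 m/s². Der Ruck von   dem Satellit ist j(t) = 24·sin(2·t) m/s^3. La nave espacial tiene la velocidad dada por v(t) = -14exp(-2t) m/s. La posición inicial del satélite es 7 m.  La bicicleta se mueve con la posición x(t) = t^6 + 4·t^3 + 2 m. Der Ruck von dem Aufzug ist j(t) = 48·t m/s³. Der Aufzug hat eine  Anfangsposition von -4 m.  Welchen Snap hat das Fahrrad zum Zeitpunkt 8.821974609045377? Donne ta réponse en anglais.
To solve this, we need to take 4 derivatives of our position equation x(t) = t^6 + 4·t^3 + 2. Differentiating position, we get velocity: v(t) = 6·t^5 + 12·t^2. The derivative of velocity gives acceleration: a(t) = 30·t^4 + 24·t. Differentiating acceleration, we get jerk: j(t) = 120·t^3 + 24. Taking d/dt of j(t), we find s(t) = 360·t^2. From the given snap equation s(t) = 360·t^2, we substitute t = 8.821974609045377 to get s = 28017.8049609509.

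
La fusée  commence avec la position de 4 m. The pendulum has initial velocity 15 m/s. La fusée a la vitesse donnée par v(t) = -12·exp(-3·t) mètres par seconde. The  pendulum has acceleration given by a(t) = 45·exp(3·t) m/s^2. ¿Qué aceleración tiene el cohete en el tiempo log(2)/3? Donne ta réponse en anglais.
To solve this, we need to take 1 derivative of our velocity equation v(t) = -12·exp(-3·t). The derivative of velocity gives acceleration: a(t) = 36·exp(-3·t). We have acceleration a(t) = 36·exp(-3·t). Substituting t = log(2)/3: a(log(2)/3) = 18.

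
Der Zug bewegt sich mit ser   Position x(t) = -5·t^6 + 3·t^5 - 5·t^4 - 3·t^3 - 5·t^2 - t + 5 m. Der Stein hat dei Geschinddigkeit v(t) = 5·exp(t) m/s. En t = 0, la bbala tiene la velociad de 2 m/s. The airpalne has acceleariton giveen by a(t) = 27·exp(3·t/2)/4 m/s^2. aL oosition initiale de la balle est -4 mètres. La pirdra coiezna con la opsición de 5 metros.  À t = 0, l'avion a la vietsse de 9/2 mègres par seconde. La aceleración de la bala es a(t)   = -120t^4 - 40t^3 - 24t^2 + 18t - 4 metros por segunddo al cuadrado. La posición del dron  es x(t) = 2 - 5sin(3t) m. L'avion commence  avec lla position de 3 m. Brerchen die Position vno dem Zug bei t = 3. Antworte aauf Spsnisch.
De la ecuación de la posición x(t) = -5·t^6 + 3·t^5 - 5·t^4 - 3·t^3 - 5·t^2 - t + 5, sustituimos t = 3 para obtener x = -3445.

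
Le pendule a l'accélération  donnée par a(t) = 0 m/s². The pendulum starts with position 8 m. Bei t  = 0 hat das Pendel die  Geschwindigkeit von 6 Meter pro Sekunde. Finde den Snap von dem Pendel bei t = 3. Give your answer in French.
Nous devons dériver notre équation de l'accélération a(t) = 0 2 fois. En prenant d/dt de a(t), nous trouvons j(t) = 0. En prenant d/dt de j(t), nous trouvons s(t) = 0. En utilisant s(t) = 0 et en substituant t = 3, nous trouvons s = 0.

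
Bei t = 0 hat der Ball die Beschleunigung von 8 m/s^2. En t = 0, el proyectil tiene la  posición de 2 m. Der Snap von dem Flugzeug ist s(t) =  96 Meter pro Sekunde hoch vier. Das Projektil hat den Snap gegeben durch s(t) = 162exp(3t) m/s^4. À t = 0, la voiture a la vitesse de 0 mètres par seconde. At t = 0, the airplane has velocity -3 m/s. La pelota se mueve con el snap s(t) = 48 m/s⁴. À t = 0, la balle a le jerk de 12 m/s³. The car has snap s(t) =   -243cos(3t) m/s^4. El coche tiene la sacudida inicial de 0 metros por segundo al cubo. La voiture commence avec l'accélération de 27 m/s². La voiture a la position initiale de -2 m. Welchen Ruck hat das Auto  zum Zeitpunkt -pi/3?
Um dies zu lösen, müssen wir 1 Stammfunktion unserer Gleichung für den Snap s(t) = -243·cos(3·t) finden. Durch Integration von dem Snap und Verwendung der Anfangsbedingung j(0) = 0, erhalten wir j(t) = -81·sin(3·t). Mit j(t) = -81·sin(3·t) und Einsetzen von t = -pi/3, finden wir j = 0.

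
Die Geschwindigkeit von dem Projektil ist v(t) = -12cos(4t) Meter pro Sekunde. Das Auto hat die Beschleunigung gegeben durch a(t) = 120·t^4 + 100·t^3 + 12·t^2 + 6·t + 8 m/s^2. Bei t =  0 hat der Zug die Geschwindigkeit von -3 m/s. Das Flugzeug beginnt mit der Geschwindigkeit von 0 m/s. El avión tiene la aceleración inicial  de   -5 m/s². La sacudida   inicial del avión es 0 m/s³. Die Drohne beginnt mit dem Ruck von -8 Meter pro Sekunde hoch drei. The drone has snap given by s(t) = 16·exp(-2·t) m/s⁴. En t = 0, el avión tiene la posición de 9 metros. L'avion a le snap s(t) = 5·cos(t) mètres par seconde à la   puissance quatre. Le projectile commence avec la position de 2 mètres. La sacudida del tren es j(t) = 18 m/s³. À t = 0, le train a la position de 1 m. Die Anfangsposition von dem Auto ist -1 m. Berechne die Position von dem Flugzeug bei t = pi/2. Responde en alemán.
Wir müssen unsere Gleichung für den Snap s(t) = 5·cos(t) 4-mal integrieren. Die Stammfunktion von dem Snap, mit j(0) = 0, ergibt den Ruck: j(t) = 5·sin(t). Die Stammfunktion von dem Ruck ist die Beschleunigung. Mit a(0) = -5 erhalten wir a(t) = -5·cos(t). Mit ∫a(t)dt und Anwendung von v(0) = 0, finden wir v(t) = -5·sin(t). Die Stammfunktion von der Geschwindigkeit ist die Position. Mit x(0) = 9 erhalten wir x(t) = 5·cos(t) + 4. Wir haben die Position x(t) = 5·cos(t) + 4. Durch Einsetzen von t = pi/2: x(pi/2) = 4.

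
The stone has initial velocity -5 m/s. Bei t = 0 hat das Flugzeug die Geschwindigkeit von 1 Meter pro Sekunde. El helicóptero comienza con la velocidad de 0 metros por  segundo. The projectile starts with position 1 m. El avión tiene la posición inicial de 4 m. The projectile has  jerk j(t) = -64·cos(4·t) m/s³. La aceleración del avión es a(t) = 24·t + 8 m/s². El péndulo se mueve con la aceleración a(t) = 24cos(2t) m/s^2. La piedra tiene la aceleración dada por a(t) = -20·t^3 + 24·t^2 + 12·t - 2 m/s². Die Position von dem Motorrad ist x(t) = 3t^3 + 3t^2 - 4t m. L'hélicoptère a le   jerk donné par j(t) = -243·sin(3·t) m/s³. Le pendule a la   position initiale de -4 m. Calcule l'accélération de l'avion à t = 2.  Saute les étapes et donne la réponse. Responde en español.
La aceleración en t = 2 es a = 56.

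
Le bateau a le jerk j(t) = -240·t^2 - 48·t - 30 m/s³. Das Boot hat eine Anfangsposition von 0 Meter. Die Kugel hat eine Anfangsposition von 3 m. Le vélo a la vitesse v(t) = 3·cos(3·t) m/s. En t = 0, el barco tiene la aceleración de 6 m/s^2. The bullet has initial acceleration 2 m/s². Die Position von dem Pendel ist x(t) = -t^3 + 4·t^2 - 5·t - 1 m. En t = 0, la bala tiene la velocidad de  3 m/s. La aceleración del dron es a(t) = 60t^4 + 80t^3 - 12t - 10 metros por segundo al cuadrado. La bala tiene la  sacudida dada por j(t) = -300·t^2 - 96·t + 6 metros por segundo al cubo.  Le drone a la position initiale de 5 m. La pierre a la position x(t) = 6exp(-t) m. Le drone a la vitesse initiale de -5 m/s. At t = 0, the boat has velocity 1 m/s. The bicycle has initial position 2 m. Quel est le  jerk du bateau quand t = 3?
Nous avons le jerk j(t) = -240·t^2 - 48·t - 30. En substituant t = 3: j(3) = -2334.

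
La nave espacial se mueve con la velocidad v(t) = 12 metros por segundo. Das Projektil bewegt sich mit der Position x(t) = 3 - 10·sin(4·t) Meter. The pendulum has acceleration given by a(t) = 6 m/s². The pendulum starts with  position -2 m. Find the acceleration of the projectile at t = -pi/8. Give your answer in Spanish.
Partiendo de la posición x(t) = 3 - 10·sin(4·t), tomamos 2 derivadas. La derivada de la posición da la velocidad: v(t) = -40·cos(4·t). Derivando la velocidad, obtenemos la aceleración: a(t) = 160·sin(4·t). De la ecuación de la aceleración a(t) = 160·sin(4·t), sustituimos t = -pi/8 para obtener a = -160.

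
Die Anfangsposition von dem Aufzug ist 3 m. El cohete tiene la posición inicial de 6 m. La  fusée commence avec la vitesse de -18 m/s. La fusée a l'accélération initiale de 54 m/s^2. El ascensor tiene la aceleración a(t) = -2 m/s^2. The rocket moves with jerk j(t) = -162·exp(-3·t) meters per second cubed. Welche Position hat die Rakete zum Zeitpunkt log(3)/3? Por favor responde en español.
Partiendo de la sacudida j(t) = -162·exp(-3·t), tomamos 3 antiderivadas. La integral de la sacudida es la aceleración. Usando a(0) = 54, obtenemos a(t) = 54·exp(-3·t). La antiderivada de la aceleración, con v(0) = -18, da la velocidad: v(t) = -18·exp(-3·t). Integrando la velocidad y usando la condición inicial x(0) = 6, obtenemos x(t) = 6·exp(-3·t). De la ecuación de la posición x(t) = 6·exp(-3·t), sustituimos t = log(3)/3 para obtener x = 2.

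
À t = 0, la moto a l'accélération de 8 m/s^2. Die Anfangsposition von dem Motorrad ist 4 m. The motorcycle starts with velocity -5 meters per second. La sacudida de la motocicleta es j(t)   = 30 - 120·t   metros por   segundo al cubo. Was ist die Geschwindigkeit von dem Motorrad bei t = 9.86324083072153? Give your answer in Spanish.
Necesitamos integrar nuestra ecuación de la sacudida j(t) = 30 - 120·t 2 veces. La integral de la sacudida es la aceleración. Usando a(0) = 8, obtenemos a(t) = -60·t^2 + 30·t + 8. Integrando la aceleración y usando la condición inicial v(0) = -5, obtenemos v(t) = -20·t^3 + 15·t^2 + 8·t - 5. Usando v(t) = -20·t^3 + 15·t^2 + 8·t - 5 y sustituyendo t = 9.86324083072153, encontramos v = -17657.4569483129.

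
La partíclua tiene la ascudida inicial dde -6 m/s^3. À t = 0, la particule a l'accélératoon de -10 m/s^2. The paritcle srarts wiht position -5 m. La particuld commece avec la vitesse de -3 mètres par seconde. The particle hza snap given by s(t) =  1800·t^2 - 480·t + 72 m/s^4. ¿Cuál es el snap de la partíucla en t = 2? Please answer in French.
Nous avons le snap s(t) = 1800·t^2 - 480·t + 72. En substituant t = 2: s(2) = 6312.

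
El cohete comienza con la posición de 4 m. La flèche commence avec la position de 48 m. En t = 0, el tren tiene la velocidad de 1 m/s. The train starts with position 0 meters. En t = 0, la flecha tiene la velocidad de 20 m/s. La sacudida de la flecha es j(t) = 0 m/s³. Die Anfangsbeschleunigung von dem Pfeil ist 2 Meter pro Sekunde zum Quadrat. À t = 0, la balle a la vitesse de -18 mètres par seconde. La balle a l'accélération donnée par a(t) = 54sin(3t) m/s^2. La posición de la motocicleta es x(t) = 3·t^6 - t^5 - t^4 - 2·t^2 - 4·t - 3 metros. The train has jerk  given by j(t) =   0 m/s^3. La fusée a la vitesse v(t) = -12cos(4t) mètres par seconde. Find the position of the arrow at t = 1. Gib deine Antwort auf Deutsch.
Wir müssen die Stammfunktion unserer Gleichung für den Ruck j(t) = 0 3-mal finden. Mit ∫j(t)dt und Anwendung von a(0) = 2, finden wir a(t) = 2. Die Stammfunktion von der Beschleunigung ist die Geschwindigkeit. Mit v(0) = 20 erhalten wir v(t) = 2·t + 20. Die Stammfunktion von der Geschwindigkeit, mit x(0) = 48, ergibt die Position: x(t) = t^2 + 20·t + 48. Aus der Gleichung für die Position x(t) = t^2 + 20·t + 48, setzen wir t = 1 ein und erhalten x = 69.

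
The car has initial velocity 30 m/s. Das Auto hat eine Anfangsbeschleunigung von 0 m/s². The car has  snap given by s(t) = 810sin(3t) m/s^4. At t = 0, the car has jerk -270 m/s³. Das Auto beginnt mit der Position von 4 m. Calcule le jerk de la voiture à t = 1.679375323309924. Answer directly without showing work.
j(1.679375323309924) = -86.4019190937640.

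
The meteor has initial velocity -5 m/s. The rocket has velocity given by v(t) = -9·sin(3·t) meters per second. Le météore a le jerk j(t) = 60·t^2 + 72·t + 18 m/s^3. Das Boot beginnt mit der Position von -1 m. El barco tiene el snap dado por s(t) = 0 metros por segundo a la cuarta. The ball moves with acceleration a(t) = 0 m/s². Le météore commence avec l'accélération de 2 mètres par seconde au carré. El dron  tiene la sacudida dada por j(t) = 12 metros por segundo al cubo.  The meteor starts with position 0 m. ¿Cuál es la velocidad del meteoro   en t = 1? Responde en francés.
En partant du jerk j(t) = 60·t^2 + 72·t + 18, nous prenons 2 intégrales. En prenant ∫j(t)dt et en appliquant a(0) = 2, nous trouvons a(t) = 20·t^3 + 36·t^2 + 18·t + 2. L'intégrale de l'accélération, avec v(0) = -5, donne la vitesse: v(t) = 5·t^4 + 12·t^3 + 9·t^2 + 2·t - 5. De l'équation de la vitesse v(t) = 5·t^4 + 12·t^3 + 9·t^2 + 2·t - 5, nous substituons t = 1 pour obtenir v = 23.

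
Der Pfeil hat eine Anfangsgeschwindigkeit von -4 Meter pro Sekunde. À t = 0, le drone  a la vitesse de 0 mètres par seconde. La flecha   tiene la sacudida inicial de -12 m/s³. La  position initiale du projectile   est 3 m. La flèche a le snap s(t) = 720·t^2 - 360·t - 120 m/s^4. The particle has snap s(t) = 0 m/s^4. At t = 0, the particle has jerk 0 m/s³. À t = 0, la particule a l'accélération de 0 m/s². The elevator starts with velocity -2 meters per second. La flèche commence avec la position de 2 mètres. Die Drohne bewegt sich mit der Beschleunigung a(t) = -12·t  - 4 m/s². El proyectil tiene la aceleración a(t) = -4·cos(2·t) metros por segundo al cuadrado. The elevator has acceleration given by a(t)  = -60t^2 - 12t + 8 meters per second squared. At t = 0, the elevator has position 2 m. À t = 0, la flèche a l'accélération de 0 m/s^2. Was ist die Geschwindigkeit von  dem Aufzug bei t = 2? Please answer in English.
We need to integrate our acceleration equation a(t) = -60·t^2 - 12·t + 8 1 time. The antiderivative of acceleration, with v(0) = -2, gives velocity: v(t) = -20·t^3 - 6·t^2 + 8·t - 2. Using v(t) = -20·t^3 - 6·t^2 + 8·t - 2 and substituting t = 2, we find v = -170.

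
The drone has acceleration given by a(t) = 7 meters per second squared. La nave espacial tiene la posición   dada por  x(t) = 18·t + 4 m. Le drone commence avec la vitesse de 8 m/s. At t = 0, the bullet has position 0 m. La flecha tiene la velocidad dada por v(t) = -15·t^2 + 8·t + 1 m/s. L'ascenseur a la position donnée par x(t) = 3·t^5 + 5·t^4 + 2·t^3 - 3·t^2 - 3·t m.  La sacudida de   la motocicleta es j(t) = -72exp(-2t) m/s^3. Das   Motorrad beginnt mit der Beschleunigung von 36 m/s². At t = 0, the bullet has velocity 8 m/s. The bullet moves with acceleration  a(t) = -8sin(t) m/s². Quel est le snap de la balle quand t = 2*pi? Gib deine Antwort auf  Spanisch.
Debemos derivar nuestra ecuación de la aceleración a(t) = -8·sin(t) 2 veces. La derivada de la aceleración da la sacudida: j(t) = -8·cos(t). Tomando d/dt de j(t), encontramos s(t) = 8·sin(t). Tenemos el snap s(t) = 8·sin(t). Sustituyendo t = 2*pi: s(2*pi) = 0.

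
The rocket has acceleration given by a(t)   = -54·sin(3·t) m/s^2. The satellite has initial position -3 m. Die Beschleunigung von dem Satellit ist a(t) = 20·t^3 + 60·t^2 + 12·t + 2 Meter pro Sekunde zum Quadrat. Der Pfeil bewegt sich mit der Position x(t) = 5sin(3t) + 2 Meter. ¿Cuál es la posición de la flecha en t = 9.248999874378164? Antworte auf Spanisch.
De la ecuación de la posición x(t) = 5·sin(3·t) + 2, sustituimos t = 9.248999874378164 para obtener x = 4.51615763846424.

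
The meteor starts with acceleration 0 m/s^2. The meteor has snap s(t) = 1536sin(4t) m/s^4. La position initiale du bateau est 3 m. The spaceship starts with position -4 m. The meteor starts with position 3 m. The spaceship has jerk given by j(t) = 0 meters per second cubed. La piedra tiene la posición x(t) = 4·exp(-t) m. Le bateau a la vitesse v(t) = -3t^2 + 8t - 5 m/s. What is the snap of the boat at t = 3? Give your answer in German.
Wir müssen unsere Gleichung für die Geschwindigkeit v(t) = -3·t^2 + 8·t - 5 3-mal ableiten. Mit d/dt von v(t) finden wir a(t) = 8 - 6·t. Mit d/dt von a(t) finden wir j(t) = -6. Durch Ableiten von dem Ruck erhalten wir den Snap: s(t) = 0. Aus der Gleichung für den Snap s(t) = 0, setzen wir t = 3 ein und erhalten s = 0.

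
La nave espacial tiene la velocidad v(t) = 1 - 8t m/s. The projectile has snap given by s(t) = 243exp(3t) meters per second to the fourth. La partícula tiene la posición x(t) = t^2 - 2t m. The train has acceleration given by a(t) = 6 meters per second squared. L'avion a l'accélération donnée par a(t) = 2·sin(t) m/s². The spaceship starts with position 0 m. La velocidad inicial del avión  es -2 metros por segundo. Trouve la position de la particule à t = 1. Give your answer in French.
Nous avons la position x(t) = t^2 - 2·t. En substituant t = 1: x(1) = -1.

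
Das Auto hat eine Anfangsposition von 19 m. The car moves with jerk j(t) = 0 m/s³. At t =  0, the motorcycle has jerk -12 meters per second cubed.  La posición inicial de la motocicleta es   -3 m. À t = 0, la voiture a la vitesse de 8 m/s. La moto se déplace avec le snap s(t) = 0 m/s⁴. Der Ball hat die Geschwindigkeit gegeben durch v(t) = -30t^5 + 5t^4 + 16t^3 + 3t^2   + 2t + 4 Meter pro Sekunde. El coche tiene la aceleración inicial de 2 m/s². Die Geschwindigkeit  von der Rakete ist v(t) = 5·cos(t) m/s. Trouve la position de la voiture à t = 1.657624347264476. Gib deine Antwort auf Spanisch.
Partiendo de la sacudida j(t) = 0, tomamos 3 integrales. La integral de la sacudida, con a(0) = 2, da la aceleración: a(t) = 2. Integrando la aceleración y usando la condición inicial v(0) = 8, obtenemos v(t) = 2·t + 8. Integrando la velocidad y usando la condición inicial x(0) = 19, obtenemos x(t) = t^2 + 8·t + 19. Tenemos la posición x(t) = t^2 + 8·t + 19. Sustituyendo t = 1.657624347264476: x(1.657624347264476) = 35.0087132547598.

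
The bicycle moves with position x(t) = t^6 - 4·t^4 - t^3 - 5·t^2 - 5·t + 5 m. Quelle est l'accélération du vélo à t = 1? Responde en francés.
Nous devons dériver notre équation de la position x(t) = t^6 - 4·t^4 - t^3 - 5·t^2 - 5·t + 5 2 fois. En prenant d/dt de x(t), nous trouvons v(t) = 6·t^5 - 16·t^3 - 3·t^2 - 10·t - 5. En prenant d/dt de v(t), nous trouvons a(t) = 30·t^4 - 48·t^2 - 6·t - 10. De l'équation de l'accélération a(t) = 30·t^4 - 48·t^2 - 6·t - 10, nous substituons t = 1 pour obtenir a = -34.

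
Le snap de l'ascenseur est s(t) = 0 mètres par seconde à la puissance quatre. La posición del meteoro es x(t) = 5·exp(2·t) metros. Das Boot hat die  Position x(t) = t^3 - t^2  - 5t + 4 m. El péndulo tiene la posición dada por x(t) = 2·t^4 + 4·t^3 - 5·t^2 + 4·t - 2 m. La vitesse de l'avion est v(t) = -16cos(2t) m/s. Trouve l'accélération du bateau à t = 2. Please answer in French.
Pour résoudre ceci, nous devons prendre 2 dérivées de notre équation de la position x(t) = t^3 - t^2 - 5·t + 4. En dérivant la position, nous obtenons la vitesse: v(t) = 3·t^2 - 2·t - 5. La dérivée de la vitesse donne l'accélération: a(t) = 6·t - 2. Nous avons l'accélération a(t) = 6·t - 2. En substituant t = 2: a(2) = 10.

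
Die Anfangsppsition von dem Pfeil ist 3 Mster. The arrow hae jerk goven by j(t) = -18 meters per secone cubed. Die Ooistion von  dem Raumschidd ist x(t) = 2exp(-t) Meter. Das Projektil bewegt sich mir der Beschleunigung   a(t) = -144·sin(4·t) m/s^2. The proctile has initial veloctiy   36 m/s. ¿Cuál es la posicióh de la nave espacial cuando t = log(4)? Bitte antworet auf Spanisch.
De la ecuación de la posición x(t) = 2·exp(-t), sustituimos t = log(4) para obtener x = 1/2.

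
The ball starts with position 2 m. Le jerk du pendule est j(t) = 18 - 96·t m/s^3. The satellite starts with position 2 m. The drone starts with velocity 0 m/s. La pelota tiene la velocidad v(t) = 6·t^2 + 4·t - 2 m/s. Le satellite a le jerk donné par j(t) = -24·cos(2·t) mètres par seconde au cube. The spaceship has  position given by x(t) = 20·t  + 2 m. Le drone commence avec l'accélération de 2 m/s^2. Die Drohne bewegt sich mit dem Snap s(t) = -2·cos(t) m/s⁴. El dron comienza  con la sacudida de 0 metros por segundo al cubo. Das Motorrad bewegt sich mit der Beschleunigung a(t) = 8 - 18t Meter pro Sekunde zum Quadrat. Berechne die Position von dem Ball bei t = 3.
Um dies zu lösen, müssen wir 1 Integral unserer Gleichung für die Geschwindigkeit v(t) = 6·t^2 + 4·t - 2 finden. Die Stammfunktion von der Geschwindigkeit, mit x(0) = 2, ergibt die Position: x(t) = 2·t^3 + 2·t^2 - 2·t + 2. Aus der Gleichung für die Position x(t) = 2·t^3 + 2·t^2 - 2·t + 2, setzen wir t = 3 ein und erhalten x = 68.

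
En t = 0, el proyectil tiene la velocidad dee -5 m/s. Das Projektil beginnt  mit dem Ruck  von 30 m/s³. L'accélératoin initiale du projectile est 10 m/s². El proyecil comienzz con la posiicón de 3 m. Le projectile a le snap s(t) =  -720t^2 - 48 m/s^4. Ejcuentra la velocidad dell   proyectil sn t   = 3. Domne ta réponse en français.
Pour résoudre ceci, nous devons prendre 3 intégrales de notre équation du snap s(t) = -720·t^2 - 48. En intégrant le snap et en utilisant la condition initiale j(0) = 30, nous obtenons j(t) = -240·t^3 - 48·t + 30. La primitive du jerk, avec a(0) = 10, donne l'accélération: a(t) = -60·t^4 - 24·t^2 + 30·t + 10. En intégrant l'accélération et en utilisant la condition initiale v(0) = -5, nous obtenons v(t) = -12·t^5 - 8·t^3 + 15·t^2 + 10·t - 5. De l'équation de la vitesse v(t) = -12·t^5 - 8·t^3 + 15·t^2 + 10·t - 5, nous substituons t = 3 pour obtenir v = -2972.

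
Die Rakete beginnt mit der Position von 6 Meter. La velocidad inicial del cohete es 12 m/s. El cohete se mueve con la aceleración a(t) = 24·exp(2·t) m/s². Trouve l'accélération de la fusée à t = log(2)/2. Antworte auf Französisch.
De l'équation de l'accélération a(t) = 24·exp(2·t), nous substituons t = log(2)/2 pour obtenir a = 48.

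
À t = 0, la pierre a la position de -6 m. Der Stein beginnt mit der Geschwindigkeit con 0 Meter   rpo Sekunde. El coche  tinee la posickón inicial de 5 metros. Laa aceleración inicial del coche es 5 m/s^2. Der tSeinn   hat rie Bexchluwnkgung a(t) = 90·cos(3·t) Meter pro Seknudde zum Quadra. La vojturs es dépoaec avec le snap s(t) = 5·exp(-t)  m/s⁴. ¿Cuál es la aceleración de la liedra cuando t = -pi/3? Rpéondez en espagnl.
Tenemos la aceleración a(t) = 90·cos(3·t). Sustituyendo t = -pi/3: a(-pi/3) = -90.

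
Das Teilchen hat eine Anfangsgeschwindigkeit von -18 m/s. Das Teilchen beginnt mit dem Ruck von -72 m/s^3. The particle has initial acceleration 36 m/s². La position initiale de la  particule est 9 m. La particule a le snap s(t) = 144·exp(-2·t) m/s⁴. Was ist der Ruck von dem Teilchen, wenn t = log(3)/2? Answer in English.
To solve this, we need to take 1 integral of our snap equation s(t) = 144·exp(-2·t). The antiderivative of snap, with j(0) = -72, gives jerk: j(t) = -72·exp(-2·t). We have jerk j(t) = -72·exp(-2·t). Substituting t = log(3)/2: j(log(3)/2) = -24.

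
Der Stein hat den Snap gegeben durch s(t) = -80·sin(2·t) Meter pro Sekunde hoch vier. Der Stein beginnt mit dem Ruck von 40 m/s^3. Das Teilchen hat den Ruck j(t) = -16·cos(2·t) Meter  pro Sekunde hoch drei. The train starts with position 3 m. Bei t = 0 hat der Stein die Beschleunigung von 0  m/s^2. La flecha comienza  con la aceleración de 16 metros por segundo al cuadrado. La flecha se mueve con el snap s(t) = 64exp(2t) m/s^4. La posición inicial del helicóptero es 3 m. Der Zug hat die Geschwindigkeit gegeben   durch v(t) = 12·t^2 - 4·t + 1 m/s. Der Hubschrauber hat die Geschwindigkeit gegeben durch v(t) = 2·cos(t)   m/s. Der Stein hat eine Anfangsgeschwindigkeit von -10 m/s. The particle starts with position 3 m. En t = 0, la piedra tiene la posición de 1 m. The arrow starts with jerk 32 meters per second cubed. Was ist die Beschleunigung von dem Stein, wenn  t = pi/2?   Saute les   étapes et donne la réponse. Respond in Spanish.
En t = pi/2, a = 0.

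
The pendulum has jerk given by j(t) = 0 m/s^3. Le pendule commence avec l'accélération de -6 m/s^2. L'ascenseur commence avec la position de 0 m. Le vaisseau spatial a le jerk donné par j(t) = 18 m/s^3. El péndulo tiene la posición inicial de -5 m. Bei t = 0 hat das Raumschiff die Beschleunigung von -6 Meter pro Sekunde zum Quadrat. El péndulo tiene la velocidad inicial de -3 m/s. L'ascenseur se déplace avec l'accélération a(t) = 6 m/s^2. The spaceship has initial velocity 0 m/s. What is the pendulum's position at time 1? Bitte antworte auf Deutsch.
Um dies zu lösen, müssen wir 3 Stammfunktionen unserer Gleichung für den Ruck j(t) = 0 finden. Die Stammfunktion von dem Ruck ist die Beschleunigung. Mit a(0) = -6 erhalten wir a(t) = -6. Durch Integration von der Beschleunigung und Verwendung der Anfangsbedingung v(0) = -3, erhalten wir v(t) = -6·t - 3. Durch Integration von der Geschwindigkeit und Verwendung der Anfangsbedingung x(0) = -5, erhalten wir x(t) = -3·t^2 - 3·t - 5. Mit x(t) = -3·t^2 - 3·t - 5 und Einsetzen von t = 1, finden wir x = -11.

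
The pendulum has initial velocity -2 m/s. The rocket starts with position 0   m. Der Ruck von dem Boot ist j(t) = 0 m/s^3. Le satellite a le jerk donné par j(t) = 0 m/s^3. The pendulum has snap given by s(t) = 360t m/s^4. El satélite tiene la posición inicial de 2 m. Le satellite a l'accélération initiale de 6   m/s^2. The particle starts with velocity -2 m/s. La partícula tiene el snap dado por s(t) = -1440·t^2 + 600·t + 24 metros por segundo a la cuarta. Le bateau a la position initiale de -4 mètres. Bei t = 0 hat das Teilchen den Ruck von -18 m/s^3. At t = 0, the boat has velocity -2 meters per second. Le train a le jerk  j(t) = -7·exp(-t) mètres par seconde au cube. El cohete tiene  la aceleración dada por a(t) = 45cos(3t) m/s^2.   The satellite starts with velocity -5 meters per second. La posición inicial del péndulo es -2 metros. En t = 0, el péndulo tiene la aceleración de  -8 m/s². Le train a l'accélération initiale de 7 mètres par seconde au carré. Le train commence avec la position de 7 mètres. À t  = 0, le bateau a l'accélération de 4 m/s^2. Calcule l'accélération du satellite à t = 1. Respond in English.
We must find the antiderivative of our jerk equation j(t) = 0 1 time. Integrating jerk and using the initial condition a(0) = 6, we get a(t) = 6. Using a(t) = 6 and substituting t = 1, we find a = 6.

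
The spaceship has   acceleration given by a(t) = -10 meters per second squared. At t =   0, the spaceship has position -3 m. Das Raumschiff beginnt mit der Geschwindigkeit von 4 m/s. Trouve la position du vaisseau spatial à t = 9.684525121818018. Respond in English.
We must find the antiderivative of our acceleration equation a(t) = -10 2 times. The antiderivative of acceleration, with v(0) = 4, gives velocity: v(t) = 4 - 10·t. Taking ∫v(t)dt and applying x(0) = -3, we find x(t) = -5·t^2 + 4·t - 3. Using x(t) = -5·t^2 + 4·t - 3 and substituting t = 9.684525121818018, we find x = -433.212033688349.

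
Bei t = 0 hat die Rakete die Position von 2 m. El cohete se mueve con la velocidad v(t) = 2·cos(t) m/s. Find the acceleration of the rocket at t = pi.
To solve this, we need to take 1 derivative of our velocity equation v(t) = 2·cos(t). The derivative of velocity gives acceleration: a(t) = -2·sin(t). Using a(t) = -2·sin(t) and substituting t = pi, we find a = 0.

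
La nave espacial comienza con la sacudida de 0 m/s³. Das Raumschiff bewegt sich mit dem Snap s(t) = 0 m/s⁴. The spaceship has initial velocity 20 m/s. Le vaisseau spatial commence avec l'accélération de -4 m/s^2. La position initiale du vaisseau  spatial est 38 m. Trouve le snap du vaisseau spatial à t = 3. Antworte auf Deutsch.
Mit s(t) = 0 und Einsetzen von t = 3, finden wir s = 0.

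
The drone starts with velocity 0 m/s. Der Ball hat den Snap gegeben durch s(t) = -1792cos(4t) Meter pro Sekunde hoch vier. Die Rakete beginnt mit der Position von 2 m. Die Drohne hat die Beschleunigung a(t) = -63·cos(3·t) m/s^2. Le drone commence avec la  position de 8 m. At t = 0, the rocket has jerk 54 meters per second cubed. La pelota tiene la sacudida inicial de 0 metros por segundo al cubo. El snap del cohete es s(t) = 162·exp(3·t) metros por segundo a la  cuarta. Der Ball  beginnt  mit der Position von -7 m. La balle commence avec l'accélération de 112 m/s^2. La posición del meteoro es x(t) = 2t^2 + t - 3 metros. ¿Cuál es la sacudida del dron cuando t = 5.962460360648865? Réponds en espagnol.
Para resolver esto, necesitamos tomar 1 derivada de nuestra ecuación de la aceleración a(t) = -63·cos(3·t). Tomando d/dt de a(t), encontramos j(t) = 189·sin(3·t). De la ecuación de la sacudida j(t) = 189·sin(3·t), sustituimos t = 5.962460360648865 para obtener j = -155.062582403304.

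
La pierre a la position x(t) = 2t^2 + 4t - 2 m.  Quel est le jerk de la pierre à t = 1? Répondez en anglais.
Starting from position x(t) = 2·t^2 + 4·t - 2, we take 3 derivatives. Differentiating position, we get velocity: v(t) = 4·t + 4. The derivative of velocity gives acceleration: a(t) = 4. Taking d/dt of a(t), we find j(t) = 0. We have jerk j(t) = 0. Substituting t = 1: j(1) = 0.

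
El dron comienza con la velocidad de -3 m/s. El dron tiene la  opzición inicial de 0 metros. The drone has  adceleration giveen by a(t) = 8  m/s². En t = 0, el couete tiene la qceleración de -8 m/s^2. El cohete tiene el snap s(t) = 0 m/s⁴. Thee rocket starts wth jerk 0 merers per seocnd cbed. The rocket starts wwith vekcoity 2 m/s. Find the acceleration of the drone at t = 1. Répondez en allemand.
Mit a(t) = 8 und Einsetzen von t = 1, finden wir a = 8.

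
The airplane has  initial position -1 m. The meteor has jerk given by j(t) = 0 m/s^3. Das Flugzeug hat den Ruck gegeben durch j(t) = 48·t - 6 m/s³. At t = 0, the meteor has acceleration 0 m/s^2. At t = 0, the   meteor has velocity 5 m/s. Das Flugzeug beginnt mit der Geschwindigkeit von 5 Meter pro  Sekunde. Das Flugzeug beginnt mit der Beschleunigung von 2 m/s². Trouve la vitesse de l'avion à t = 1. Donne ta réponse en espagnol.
Debemos encontrar la integral de nuestra ecuación de la sacudida j(t) = 48·t - 6 2 veces. La antiderivada de la sacudida es la aceleración. Usando a(0) = 2, obtenemos a(t) = 24·t^2 - 6·t + 2. La integral de la aceleración, con v(0) = 5, da la velocidad: v(t) = 8·t^3 - 3·t^2 + 2·t + 5. De la ecuación de la velocidad v(t) = 8·t^3 - 3·t^2 + 2·t + 5, sustituimos t = 1 para obtener v = 12.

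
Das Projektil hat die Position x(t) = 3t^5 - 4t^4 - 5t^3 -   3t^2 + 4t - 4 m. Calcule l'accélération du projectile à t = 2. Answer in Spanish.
Debemos derivar nuestra ecuación de la posición x(t) = 3·t^5 - 4·t^4 - 5·t^3 - 3·t^2 + 4·t - 4 2 veces. Derivando la posición, obtenemos la velocidad: v(t) = 15·t^4 - 16·t^3 - 15·t^2 - 6·t + 4. Tomando d/dt de v(t), encontramos a(t) = 60·t^3 - 48·t^2 - 30·t - 6. De la ecuación de la aceleración a(t) = 60·t^3 - 48·t^2 - 30·t - 6, sustituimos t = 2 para obtener a = 222.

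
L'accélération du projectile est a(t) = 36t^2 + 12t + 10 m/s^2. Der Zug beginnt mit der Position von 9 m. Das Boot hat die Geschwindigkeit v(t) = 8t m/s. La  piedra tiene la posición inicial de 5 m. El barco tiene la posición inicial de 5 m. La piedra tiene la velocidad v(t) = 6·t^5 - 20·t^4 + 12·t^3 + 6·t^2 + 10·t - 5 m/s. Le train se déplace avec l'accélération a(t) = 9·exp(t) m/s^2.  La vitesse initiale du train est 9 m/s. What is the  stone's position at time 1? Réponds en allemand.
Um dies zu lösen, müssen wir 1 Integral unserer Gleichung für die Geschwindigkeit v(t) = 6·t^5 - 20·t^4 + 12·t^3 + 6·t^2 + 10·t - 5 finden. Die Stammfunktion von der Geschwindigkeit, mit x(0) = 5, ergibt die Position: x(t) = t^6 - 4·t^5 + 3·t^4 + 2·t^3 + 5·t^2 - 5·t + 5. Wir haben die Position x(t) = t^6 - 4·t^5 + 3·t^4 + 2·t^3 + 5·t^2 - 5·t + 5. Durch Einsetzen von t = 1: x(1) = 7.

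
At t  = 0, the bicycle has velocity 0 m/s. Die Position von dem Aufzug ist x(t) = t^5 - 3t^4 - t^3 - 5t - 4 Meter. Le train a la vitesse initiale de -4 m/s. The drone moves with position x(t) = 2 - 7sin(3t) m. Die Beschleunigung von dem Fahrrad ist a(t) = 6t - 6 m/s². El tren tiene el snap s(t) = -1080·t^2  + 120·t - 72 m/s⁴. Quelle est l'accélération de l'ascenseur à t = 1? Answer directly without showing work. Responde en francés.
L'accélération à t = 1 est a = -22.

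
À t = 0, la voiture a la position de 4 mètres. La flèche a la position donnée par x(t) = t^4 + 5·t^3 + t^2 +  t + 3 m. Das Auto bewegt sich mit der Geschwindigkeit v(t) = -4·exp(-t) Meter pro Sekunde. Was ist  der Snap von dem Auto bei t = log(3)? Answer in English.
We must differentiate our velocity equation v(t) = -4·exp(-t) 3 times. The derivative of velocity gives acceleration: a(t) = 4·exp(-t). The derivative of acceleration gives jerk: j(t) = -4·exp(-t). Taking d/dt of j(t), we find s(t) = 4·exp(-t). From the given snap equation s(t) = 4·exp(-t), we substitute t = log(3) to get s = 4/3.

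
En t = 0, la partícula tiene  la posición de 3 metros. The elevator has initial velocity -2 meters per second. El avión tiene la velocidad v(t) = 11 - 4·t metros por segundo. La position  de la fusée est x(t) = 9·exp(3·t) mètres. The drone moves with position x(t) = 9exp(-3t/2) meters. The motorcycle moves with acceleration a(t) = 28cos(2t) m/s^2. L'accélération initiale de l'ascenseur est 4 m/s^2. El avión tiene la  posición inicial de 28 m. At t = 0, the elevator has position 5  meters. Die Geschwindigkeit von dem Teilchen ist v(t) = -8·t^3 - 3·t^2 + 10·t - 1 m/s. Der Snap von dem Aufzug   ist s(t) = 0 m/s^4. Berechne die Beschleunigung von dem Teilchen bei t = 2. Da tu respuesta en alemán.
Um dies zu lösen, müssen wir 1 Ableitung unserer Gleichung für die Geschwindigkeit v(t) = -8·t^3 - 3·t^2 + 10·t - 1 nehmen. Mit d/dt von v(t) finden wir a(t) = -24·t^2 - 6·t + 10. Wir haben die Beschleunigung a(t) = -24·t^2 - 6·t + 10. Durch Einsetzen von t = 2: a(2) = -98.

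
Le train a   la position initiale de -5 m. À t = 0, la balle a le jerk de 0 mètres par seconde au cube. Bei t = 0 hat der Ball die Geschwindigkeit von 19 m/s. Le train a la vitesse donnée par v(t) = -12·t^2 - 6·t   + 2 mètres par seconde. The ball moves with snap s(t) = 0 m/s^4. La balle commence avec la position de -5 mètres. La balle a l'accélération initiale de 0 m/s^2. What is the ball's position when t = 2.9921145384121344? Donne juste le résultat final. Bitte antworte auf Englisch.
x(2.9921145384121344) = 51.8501762298306.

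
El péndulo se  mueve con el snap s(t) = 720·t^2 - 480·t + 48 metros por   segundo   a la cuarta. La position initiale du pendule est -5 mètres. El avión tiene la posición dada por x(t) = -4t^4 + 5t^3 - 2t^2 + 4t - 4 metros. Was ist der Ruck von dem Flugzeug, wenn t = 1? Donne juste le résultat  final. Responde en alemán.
Die Antwort ist -66.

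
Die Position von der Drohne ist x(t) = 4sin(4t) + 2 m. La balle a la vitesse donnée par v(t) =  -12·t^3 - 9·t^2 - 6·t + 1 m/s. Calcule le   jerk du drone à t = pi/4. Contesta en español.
Para resolver esto, necesitamos tomar 3 derivadas de nuestra ecuación de la posición x(t) = 4·sin(4·t) + 2. Derivando la posición, obtenemos la velocidad: v(t) = 16·cos(4·t). La derivada de la velocidad da la aceleración: a(t) = -64·sin(4·t). Tomando d/dt de a(t), encontramos j(t) = -256·cos(4·t). De la ecuación de la sacudida j(t) = -256·cos(4·t), sustituimos t = pi/4 para obtener j = 256.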